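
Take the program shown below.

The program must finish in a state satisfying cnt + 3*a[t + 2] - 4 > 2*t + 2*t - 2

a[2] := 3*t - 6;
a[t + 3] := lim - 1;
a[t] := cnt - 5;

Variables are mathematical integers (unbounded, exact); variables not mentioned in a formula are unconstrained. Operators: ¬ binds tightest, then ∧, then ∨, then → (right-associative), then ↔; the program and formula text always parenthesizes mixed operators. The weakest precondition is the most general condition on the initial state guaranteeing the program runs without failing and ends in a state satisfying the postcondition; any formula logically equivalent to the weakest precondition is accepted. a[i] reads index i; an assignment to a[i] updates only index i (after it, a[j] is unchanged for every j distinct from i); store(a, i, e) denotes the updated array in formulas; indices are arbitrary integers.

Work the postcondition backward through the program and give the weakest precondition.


Working backward. After the program, the postcondition cnt + 3*a[t + 2] - 4 > 2*t + 2*t - 2 must hold; in canonical form it is 3*a[t + 2] + cnt > 4*t + 2.
Before a[t] := cnt - 5: 3*store(a, t, cnt - 5)[t + 2] + cnt > 4*t + 2
Before a[t + 3] := lim - 1: 3*store(store(a, t + 3, lim - 1), t, cnt - 5)[t + 2] + cnt > 4*t + 2
Before a[2] := 3*t - 6: 3*store(store(store(a, 2, 3*t - 6), t + 3, lim - 1), t, cnt - 5)[t + 2] + cnt > 4*t + 2
Answer: WP = 3*store(store(store(a, 2, 3*t - 6), t + 3, lim - 1), t, cnt - 5)[t + 2] + cnt > 4*t + 2


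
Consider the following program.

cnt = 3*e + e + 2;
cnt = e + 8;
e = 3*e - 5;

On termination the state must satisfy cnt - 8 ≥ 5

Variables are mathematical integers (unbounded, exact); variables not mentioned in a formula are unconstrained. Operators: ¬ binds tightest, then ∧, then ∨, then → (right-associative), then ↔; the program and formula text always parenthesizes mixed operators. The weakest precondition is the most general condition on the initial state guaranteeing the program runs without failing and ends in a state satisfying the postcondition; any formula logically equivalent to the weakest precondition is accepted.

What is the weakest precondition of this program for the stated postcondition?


Working backward. After the program, the postcondition cnt - 8 ≥ 5 must hold; in canonical form it is cnt ≥ 13.
Before e := 3*e - 5: cnt ≥ 13
Before cnt := e + 8: e ≥ 5
Before cnt := 3*e + e + 2: e ≥ 5
Answer: WP = e ≥ 5


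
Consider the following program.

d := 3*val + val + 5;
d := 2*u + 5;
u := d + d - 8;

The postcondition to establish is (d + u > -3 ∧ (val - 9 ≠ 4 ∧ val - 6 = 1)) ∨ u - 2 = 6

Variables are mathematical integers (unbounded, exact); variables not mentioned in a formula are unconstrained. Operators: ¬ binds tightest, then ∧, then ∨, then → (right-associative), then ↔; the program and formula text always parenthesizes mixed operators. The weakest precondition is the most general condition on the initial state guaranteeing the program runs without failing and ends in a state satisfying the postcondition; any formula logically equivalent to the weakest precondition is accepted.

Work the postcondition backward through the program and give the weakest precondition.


Working backward. After the program, the postcondition (d + u > -3 ∧ (val - 9 ≠ 4 ∧ val - 6 = 1)) ∨ u - 2 = 6 must hold; in canonical form it is (d + u > -3 ∧ val ≠ 13 ∧ val = 7) ∨ u = 8.
Before u := d + d - 8: (3*d > 5 ∧ val ≠ 13 ∧ val = 7) ∨ 2*d = 16
Before d := 2*u + 5: (6*u > -10 ∧ val ≠ 13 ∧ val = 7) ∨ 4*u = 6
Before d := 3*val + val + 5: (6*u > -10 ∧ val ≠ 13 ∧ val = 7) ∨ 4*u = 6
Answer: WP = (6*u > -10 ∧ val ≠ 13 ∧ val = 7) ∨ 4*u = 6


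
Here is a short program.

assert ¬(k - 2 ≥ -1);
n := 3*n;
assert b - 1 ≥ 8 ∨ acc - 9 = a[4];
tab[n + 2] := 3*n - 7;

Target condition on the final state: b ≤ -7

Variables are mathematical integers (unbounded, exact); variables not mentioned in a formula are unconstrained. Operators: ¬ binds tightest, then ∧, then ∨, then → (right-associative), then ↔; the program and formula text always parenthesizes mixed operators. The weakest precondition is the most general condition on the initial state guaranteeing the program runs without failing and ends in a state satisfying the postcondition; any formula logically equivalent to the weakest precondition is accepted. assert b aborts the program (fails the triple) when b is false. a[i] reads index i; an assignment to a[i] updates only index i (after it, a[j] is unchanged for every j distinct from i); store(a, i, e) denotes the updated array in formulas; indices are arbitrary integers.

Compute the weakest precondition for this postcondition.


Working backward. After the program, b ≤ -7 must hold.
Before tab[n + 2] := 3*n - 7: b ≤ -7
Before assert b - 1 ≥ 8 ∨ acc - 9 = a[4]: (b ≥ 9 ∨ acc = a[4] + 9) ∧ b ≤ -7
Before n := 3*n: (b ≥ 9 ∨ acc = a[4] + 9) ∧ b ≤ -7
Before assert ¬(k - 2 ≥ -1): (¬(k ≥ 1)) ∧ (b ≥ 9 ∨ acc = a[4] + 9) ∧ b ≤ -7
Answer: WP = (¬(k ≥ 1)) ∧ (b ≥ 9 ∨ acc = a[4] + 9) ∧ b ≤ -7


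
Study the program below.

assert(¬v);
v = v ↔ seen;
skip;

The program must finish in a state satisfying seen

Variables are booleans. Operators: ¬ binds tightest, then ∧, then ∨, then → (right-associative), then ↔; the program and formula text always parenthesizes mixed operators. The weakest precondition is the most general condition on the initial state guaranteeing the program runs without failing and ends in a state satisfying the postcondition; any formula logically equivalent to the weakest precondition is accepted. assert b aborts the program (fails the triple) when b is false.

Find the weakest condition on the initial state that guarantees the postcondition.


Working backward. After the program, seen must hold.
Before skip: seen
Before v := v ↔ seen: seen
Before assert ¬v: (¬v) ∧ seen
Answer: WP = (¬v) ∧ seen


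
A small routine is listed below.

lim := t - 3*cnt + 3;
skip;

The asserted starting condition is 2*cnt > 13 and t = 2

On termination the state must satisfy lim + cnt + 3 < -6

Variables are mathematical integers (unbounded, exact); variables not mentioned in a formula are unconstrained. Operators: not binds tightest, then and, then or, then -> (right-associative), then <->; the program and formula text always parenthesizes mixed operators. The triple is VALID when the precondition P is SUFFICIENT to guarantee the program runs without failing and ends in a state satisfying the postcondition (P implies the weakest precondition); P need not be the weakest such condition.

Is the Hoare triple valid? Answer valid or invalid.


Working backward. After the program, the postcondition lim + cnt + 3 < -6 must hold; in canonical form it is cnt + lim < -9.
Before skip: cnt + lim < -9
Before lim := t - 3*cnt + 3: t < 2*cnt - 12
The weakest precondition is t < 2*cnt - 12.
Check whether 2*cnt > 13 and t = 2 implies it.
Countermodel: at the initial state cnt = 7, t = 2, the precondition holds but the weakest precondition fails.
Answer: invalid


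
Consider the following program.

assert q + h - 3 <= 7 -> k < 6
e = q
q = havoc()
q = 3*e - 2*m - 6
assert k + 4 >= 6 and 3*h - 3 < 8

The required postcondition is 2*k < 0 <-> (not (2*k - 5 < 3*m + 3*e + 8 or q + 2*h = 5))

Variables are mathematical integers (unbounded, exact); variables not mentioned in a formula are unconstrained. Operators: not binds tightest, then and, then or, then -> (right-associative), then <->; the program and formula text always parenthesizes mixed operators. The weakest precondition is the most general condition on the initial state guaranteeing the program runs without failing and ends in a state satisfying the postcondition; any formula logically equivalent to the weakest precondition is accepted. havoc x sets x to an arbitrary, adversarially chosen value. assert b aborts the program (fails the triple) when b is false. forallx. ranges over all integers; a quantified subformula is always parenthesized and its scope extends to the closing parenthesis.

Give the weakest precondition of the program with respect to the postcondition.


Working backward. After the program, the postcondition 2*k < 0 <-> (not (2*k - 5 < 3*m + 3*e + 8 or q + 2*h = 5)) must hold; in canonical form it is 2*k < 0 <-> (not (2*k < 3*e + 3*m + 13 or 2*h + q = 5)).
Before assert k + 4 >= 6 and 3*h - 3 < 8: k >= 2 and 3*h < 11 and (2*k < 0 <-> (not (2*k < 3*e + 3*m + 13 or 2*h + q = 5)))
Before q := 3*e - 2*m - 6: k >= 2 and 3*h < 11 and (2*k < 0 <-> (not (2*k < 3*e + 3*m + 13 or 3*e + 2*h = 2*m + 11)))
Before havoc q: k >= 2 and 3*h < 11 and (2*k < 0 <-> (not (2*k < 3*e + 3*m + 13 or 3*e + 2*h = 2*m + 11)))
Before e := q: k >= 2 and 3*h < 11 and (2*k < 0 <-> (not (2*k < 3*m + 3*q + 13 or 2*h + 3*q = 2*m + 11)))
Before assert q + h - 3 <= 7 -> k < 6: (h + q <= 10 -> k < 6) and k >= 2 and 3*h < 11 and (2*k < 0 <-> (not (2*k < 3*m + 3*q + 13 or 2*h + 3*q = 2*m + 11)))
Answer: WP = (h + q <= 10 -> k < 6) and k >= 2 and 3*h < 11 and (2*k < 0 <-> (not (2*k < 3*m + 3*q + 13 or 2*h + 3*q = 2*m + 11)))


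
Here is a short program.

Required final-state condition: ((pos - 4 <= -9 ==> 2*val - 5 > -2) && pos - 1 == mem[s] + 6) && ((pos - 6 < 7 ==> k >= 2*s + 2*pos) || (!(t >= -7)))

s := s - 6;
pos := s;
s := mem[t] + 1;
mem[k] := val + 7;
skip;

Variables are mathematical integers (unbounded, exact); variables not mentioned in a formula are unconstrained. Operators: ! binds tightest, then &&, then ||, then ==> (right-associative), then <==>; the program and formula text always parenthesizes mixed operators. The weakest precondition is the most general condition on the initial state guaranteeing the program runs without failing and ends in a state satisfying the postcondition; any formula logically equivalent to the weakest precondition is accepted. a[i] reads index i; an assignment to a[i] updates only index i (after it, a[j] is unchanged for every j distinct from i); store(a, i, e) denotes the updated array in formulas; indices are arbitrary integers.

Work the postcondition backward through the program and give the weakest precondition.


Working backward. After the program, the postcondition ((pos - 4 <= -9 ==> 2*val - 5 > -2) && pos - 1 == mem[s] + 6) && ((pos - 6 < 7 ==> k >= 2*s + 2*pos) || (!(t >= -7))) must hold; in canonical form it is (pos <= -5 ==> 2*val > 3) && pos == mem[s] + 7 && ((pos < 13 ==> k >= 2*pos + 2*s) || (!(t >= -7))).
Before skip: (pos <= -5 ==> 2*val > 3) && pos == mem[s] + 7 && ((pos < 13 ==> k >= 2*pos + 2*s) || (!(t >= -7)))
Before mem[k] := val + 7: (pos <= -5 ==> 2*val > 3) && pos == store(mem, k, val + 7)[s] + 7 && ((pos < 13 ==> k >= 2*pos + 2*s) || (!(t >= -7)))
Before s := mem[t] + 1: (pos <= -5 ==> 2*val > 3) && pos == store(mem, k, val + 7)[mem[t] + 1] + 7 && ((pos < 13 ==> k >= 2*mem[t] + 2*pos + 2) || (!(t >= -7)))
Before pos := s: (s <= -5 ==> 2*val > 3) && s == store(mem, k, val + 7)[mem[t] + 1] + 7 && ((s < 13 ==> k >= 2*mem[t] + 2*s + 2) || (!(t >= -7)))
Before s := s - 6: (s <= 1 ==> 2*val > 3) && s == store(mem, k, val + 7)[mem[t] + 1] + 13 && ((s < 19 ==> k >= 2*mem[t] + 2*s - 10) || (!(t >= -7)))
Answer: WP = (s <= 1 ==> 2*val > 3) && s == store(mem, k, val + 7)[mem[t] + 1] + 13 && ((s < 19 ==> k >= 2*mem[t] + 2*s - 10) || (!(t >= -7)))


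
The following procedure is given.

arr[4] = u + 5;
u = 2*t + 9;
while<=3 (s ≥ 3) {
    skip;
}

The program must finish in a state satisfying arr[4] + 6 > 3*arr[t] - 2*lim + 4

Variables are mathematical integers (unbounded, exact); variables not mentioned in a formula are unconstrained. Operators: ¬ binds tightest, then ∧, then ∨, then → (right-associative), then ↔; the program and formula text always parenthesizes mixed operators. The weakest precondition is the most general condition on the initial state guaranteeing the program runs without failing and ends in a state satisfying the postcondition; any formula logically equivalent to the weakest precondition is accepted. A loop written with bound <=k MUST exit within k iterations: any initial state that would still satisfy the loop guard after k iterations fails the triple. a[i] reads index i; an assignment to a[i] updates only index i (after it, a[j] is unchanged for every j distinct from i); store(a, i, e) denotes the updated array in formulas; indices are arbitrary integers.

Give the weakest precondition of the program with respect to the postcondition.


Working backward. After the program, the postcondition arr[4] + 6 > 3*arr[t] - 2*lim + 4 must hold; in canonical form it is arr[4] + 2*lim > 3*arr[t] - 2.
Before the loop (bound <=3), unroll the exhaustion recursion (WP_0 = exit-now case; WP_j = one more guarded iteration, up to j = 3):
  WP_0: (¬(s ≥ 3)) ∧ arr[4] + 2*lim > 3*arr[t] - 2
  WP_1: (s ≥ 3 → ((¬(s ≥ 3)) ∧ arr[4] + 2*lim > 3*arr[t] - 2)) ∧ ((¬(s ≥ 3)) → arr[4] + 2*lim > 3*arr[t] - 2)
  WP_2: (s ≥ 3 → ((s ≥ 3 → ((¬(s ≥ 3)) ∧ arr[4] + 2*lim > 3*arr[t] - 2)) ∧ ((¬(s ≥ 3)) → arr[4] + 2*lim > 3*arr[t] - 2))) ∧ ((¬(s ≥ 3)) → arr[4] + 2*lim > 3*arr[t] - 2)
  WP_3: (s ≥ 3 → ((s ≥ 3 → ((s ≥ 3 → ((¬(s ≥ 3)) ∧ arr[4] + 2*lim > 3*arr[t] - 2)) ∧ ((¬(s ≥ 3)) → arr[4] + 2*lim > 3*arr[t] - 2))) ∧ ((¬(s ≥ 3)) → arr[4] + 2*lim > 3*arr[t] - 2))) ∧ ((¬(s ≥ 3)) → arr[4] + 2*lim > 3*arr[t] - 2)
So before the loop: (s ≥ 3 → ((s ≥ 3 → ((s ≥ 3 → ((¬(s ≥ 3)) ∧ arr[4] + 2*lim > 3*arr[t] - 2)) ∧ ((¬(s ≥ 3)) → arr[4] + 2*lim > 3*arr[t] - 2))) ∧ ((¬(s ≥ 3)) → arr[4] + 2*lim > 3*arr[t] - 2))) ∧ ((¬(s ≥ 3)) → arr[4] + 2*lim > 3*arr[t] - 2)
Before u := 2*t + 9: (s ≥ 3 → ((s ≥ 3 → ((s ≥ 3 → ((¬(s ≥ 3)) ∧ arr[4] + 2*lim > 3*arr[t] - 2)) ∧ ((¬(s ≥ 3)) → arr[4] + 2*lim > 3*arr[t] - 2))) ∧ ((¬(s ≥ 3)) → arr[4] + 2*lim > 3*arr[t] - 2))) ∧ ((¬(s ≥ 3)) → arr[4] + 2*lim > 3*arr[t] - 2)
Before arr[4] := u + 5: (s ≥ 3 → ((s ≥ 3 → ((s ≥ 3 → ((¬(s ≥ 3)) ∧ 2*lim + u > 3*store(arr, 4, u + 5)[t] - 7)) ∧ ((¬(s ≥ 3)) → 2*lim + u > 3*store(arr, 4, u + 5)[t] - 7))) ∧ ((¬(s ≥ 3)) → 2*lim + u > 3*store(arr, 4, u + 5)[t] - 7))) ∧ ((¬(s ≥ 3)) → 2*lim + u > 3*store(arr, 4, u + 5)[t] - 7)
Answer: WP = (s ≥ 3 → ((s ≥ 3 → ((s ≥ 3 → ((¬(s ≥ 3)) ∧ 2*lim + u > 3*store(arr, 4, u + 5)[t] - 7)) ∧ ((¬(s ≥ 3)) → 2*lim + u > 3*store(arr, 4, u + 5)[t] - 7))) ∧ ((¬(s ≥ 3)) → 2*lim + u > 3*store(arr, 4, u + 5)[t] - 7))) ∧ ((¬(s ≥ 3)) → 2*lim + u > 3*store(arr, 4, u + 5)[t] - 7)


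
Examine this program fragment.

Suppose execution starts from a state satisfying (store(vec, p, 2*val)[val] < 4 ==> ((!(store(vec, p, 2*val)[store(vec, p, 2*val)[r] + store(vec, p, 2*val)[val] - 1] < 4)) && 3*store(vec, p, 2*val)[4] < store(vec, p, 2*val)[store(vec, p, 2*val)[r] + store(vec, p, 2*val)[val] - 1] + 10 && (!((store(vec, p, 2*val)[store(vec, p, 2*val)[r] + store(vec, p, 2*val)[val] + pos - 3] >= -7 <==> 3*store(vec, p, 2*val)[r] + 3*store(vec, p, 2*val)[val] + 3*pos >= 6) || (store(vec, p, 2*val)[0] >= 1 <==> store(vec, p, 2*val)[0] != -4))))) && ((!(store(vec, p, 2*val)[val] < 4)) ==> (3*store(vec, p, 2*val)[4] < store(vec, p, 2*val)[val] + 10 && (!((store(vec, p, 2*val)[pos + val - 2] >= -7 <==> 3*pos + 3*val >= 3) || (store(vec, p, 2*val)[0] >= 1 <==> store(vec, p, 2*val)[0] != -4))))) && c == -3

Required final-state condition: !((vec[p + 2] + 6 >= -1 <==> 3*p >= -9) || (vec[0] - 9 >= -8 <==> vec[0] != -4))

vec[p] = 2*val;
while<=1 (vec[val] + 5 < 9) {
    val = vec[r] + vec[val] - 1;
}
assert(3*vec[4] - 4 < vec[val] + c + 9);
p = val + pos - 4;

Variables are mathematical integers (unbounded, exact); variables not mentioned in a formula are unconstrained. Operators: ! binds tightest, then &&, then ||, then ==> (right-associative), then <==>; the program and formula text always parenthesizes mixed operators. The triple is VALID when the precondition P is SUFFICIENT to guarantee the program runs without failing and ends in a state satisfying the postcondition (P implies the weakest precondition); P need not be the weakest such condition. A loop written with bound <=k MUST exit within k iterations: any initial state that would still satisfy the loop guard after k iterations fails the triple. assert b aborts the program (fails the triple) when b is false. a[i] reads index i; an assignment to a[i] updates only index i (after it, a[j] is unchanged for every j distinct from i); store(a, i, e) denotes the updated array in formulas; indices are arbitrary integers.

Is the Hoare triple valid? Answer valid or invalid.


Working backward. After the program, the postcondition !((vec[p + 2] + 6 >= -1 <==> 3*p >= -9) || (vec[0] - 9 >= -8 <==> vec[0] != -4)) must hold; in canonical form it is !((vec[p + 2] >= -7 <==> 3*p >= -9) || (vec[0] >= 1 <==> vec[0] != -4)).
Before p := val + pos - 4: !((vec[pos + val - 2] >= -7 <==> 3*pos + 3*val >= 3) || (vec[0] >= 1 <==> vec[0] != -4))
Before assert 3*vec[4] - 4 < vec[val] + c + 9: 3*vec[4] < vec[val] + c + 13 && (!((vec[pos + val - 2] >= -7 <==> 3*pos + 3*val >= 3) || (vec[0] >= 1 <==> vec[0] != -4)))
Before the loop (bound <=1), unroll the exhaustion recursion (WP_0 = exit-now case; WP_j = one more guarded iteration, up to j = 1):
  WP_0: (!(vec[val] < 4)) && 3*vec[4] < vec[val] + c + 13 && (!((vec[pos + val - 2] >= -7 <==> 3*pos + 3*val >= 3) || (vec[0] >= 1 <==> vec[0] != -4)))
  WP_1: (vec[val] < 4 ==> ((!(vec[vec[r] + vec[val] - 1] < 4)) && 3*vec[4] < vec[vec[r] + vec[val] - 1] + c + 13 && (!((vec[vec[r] + vec[val] + pos - 3] >= -7 <==> 3*vec[r] + 3*vec[val] + 3*pos >= 6) || (vec[0] >= 1 <==> vec[0] != -4))))) && ((!(vec[val] < 4)) ==> (3*vec[4] < vec[val] + c + 13 && (!((vec[pos + val - 2] >= -7 <==> 3*pos + 3*val >= 3) || (vec[0] >= 1 <==> vec[0] != -4)))))
So before the loop: (vec[val] < 4 ==> ((!(vec[vec[r] + vec[val] - 1] < 4)) && 3*vec[4] < vec[vec[r] + vec[val] - 1] + c + 13 && (!((vec[vec[r] + vec[val] + pos - 3] >= -7 <==> 3*vec[r] + 3*vec[val] + 3*pos >= 6) || (vec[0] >= 1 <==> vec[0] != -4))))) && ((!(vec[val] < 4)) ==> (3*vec[4] < vec[val] + c + 13 && (!((vec[pos + val - 2] >= -7 <==> 3*pos + 3*val >= 3) || (vec[0] >= 1 <==> vec[0] != -4)))))
Before vec[p] := 2*val: (store(vec, p, 2*val)[val] < 4 ==> ((!(store(vec, p, 2*val)[store(vec, p, 2*val)[r] + store(vec, p, 2*val)[val] - 1] < 4)) && 3*store(vec, p, 2*val)[4] < store(vec, p, 2*val)[store(vec, p, 2*val)[r] + store(vec, p, 2*val)[val] - 1] + c + 13 && (!((store(vec, p, 2*val)[store(vec, p, 2*val)[r] + store(vec, p, 2*val)[val] + pos - 3] >= -7 <==> 3*store(vec, p, 2*val)[r] + 3*store(vec, p, 2*val)[val] + 3*pos >= 6) || (store(vec, p, 2*val)[0] >= 1 <==> store(vec, p, 2*val)[0] != -4))))) && ((!(store(vec, p, 2*val)[val] < 4)) ==> (3*store(vec, p, 2*val)[4] < store(vec, p, 2*val)[val] + c + 13 && (!((store(vec, p, 2*val)[pos + val - 2] >= -7 <==> 3*pos + 3*val >= 3) || (store(vec, p, 2*val)[0] >= 1 <==> store(vec, p, 2*val)[0] != -4)))))
The weakest precondition is (store(vec, p, 2*val)[val] < 4 ==> ((!(store(vec, p, 2*val)[store(vec, p, 2*val)[r] + store(vec, p, 2*val)[val] - 1] < 4)) && 3*store(vec, p, 2*val)[4] < store(vec, p, 2*val)[store(vec, p, 2*val)[r] + store(vec, p, 2*val)[val] - 1] + c + 13 && (!((store(vec, p, 2*val)[store(vec, p, 2*val)[r] + store(vec, p, 2*val)[val] + pos - 3] >= -7 <==> 3*store(vec, p, 2*val)[r] + 3*store(vec, p, 2*val)[val] + 3*pos >= 6) || (store(vec, p, 2*val)[0] >= 1 <==> store(vec, p, 2*val)[0] != -4))))) && ((!(store(vec, p, 2*val)[val] < 4)) ==> (3*store(vec, p, 2*val)[4] < store(vec, p, 2*val)[val] + c + 13 && (!((store(vec, p, 2*val)[pos + val - 2] >= -7 <==> 3*pos + 3*val >= 3) || (store(vec, p, 2*val)[0] >= 1 <==> store(vec, p, 2*val)[0] != -4))))).
Check whether (store(vec, p, 2*val)[val] < 4 ==> ((!(store(vec, p, 2*val)[store(vec, p, 2*val)[r] + store(vec, p, 2*val)[val] - 1] < 4)) && 3*store(vec, p, 2*val)[4] < store(vec, p, 2*val)[store(vec, p, 2*val)[r] + store(vec, p, 2*val)[val] - 1] + 10 && (!((store(vec, p, 2*val)[store(vec, p, 2*val)[r] + store(vec, p, 2*val)[val] + pos - 3] >= -7 <==> 3*store(vec, p, 2*val)[r] + 3*store(vec, p, 2*val)[val] + 3*pos >= 6) || (store(vec, p, 2*val)[0] >= 1 <==> store(vec, p, 2*val)[0] != -4))))) && ((!(store(vec, p, 2*val)[val] < 4)) ==> (3*store(vec, p, 2*val)[4] < store(vec, p, 2*val)[val] + 10 && (!((store(vec, p, 2*val)[pos + val - 2] >= -7 <==> 3*pos + 3*val >= 3) || (store(vec, p, 2*val)[0] >= 1 <==> store(vec, p, 2*val)[0] != -4))))) && c == -3 implies it.
Every state satisfying the precondition satisfies the weakest precondition: the implication holds.
Answer: valid


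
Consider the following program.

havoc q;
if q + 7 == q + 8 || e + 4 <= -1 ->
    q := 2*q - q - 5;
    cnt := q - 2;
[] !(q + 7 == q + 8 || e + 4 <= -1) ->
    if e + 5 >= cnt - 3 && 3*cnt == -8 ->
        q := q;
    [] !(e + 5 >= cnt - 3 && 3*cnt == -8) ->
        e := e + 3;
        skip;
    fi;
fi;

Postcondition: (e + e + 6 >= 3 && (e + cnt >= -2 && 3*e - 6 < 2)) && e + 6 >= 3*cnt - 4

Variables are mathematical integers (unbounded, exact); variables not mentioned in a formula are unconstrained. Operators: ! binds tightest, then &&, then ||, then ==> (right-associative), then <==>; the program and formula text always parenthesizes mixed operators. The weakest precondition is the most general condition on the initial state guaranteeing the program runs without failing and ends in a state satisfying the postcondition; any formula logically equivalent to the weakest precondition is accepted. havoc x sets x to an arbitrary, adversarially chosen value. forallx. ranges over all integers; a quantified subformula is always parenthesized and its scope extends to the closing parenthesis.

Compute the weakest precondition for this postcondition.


Working backward. After the program, the postcondition (e + e + 6 >= 3 && (e + cnt >= -2 && 3*e - 6 < 2)) && e + 6 >= 3*cnt - 4 must hold; in canonical form it is 2*e >= -3 && cnt + e >= -2 && 3*e < 8 && e >= 3*cnt - 10.
Then branch requires 2*e >= -3 && e + q >= 5 && 3*e < 8 && e >= 3*q - 31; else branch requires ((e >= cnt - 8 && 3*cnt == -8) ==> (2*e >= -3 && cnt + e >= -2 && 3*e < 8 && e >= 3*cnt - 10)) && ((!(e >= cnt - 8 && 3*cnt == -8)) ==> (2*e >= -9 && cnt + e >= -5 && 3*e < -1 && e >= 3*cnt - 13)).
Before the if: (e <= -5 ==> (2*e >= -3 && e + q >= 5 && 3*e < 8 && e >= 3*q - 31)) && ((!(e <= -5)) ==> (((e >= cnt - 8 && 3*cnt == -8) ==> (2*e >= -3 && cnt + e >= -2 && 3*e < 8 && e >= 3*cnt - 10)) && ((!(e >= cnt - 8 && 3*cnt == -8)) ==> (2*e >= -9 && cnt + e >= -5 && 3*e < -1 && e >= 3*cnt - 13))))
Before havoc q: forall q_1. ((e <= -5 ==> (2*e >= -3 && e + q_1 >= 5 && 3*e < 8 && e >= 3*q_1 - 31)) && ((!(e <= -5)) ==> (((e >= cnt - 8 && 3*cnt == -8) ==> (2*e >= -3 && cnt + e >= -2 && 3*e < 8 && e >= 3*cnt - 10)) && ((!(e >= cnt - 8 && 3*cnt == -8)) ==> (2*e >= -9 && cnt + e >= -5 && 3*e < -1 && e >= 3*cnt - 13)))))
Answer: WP = forall q_1. ((e <= -5 ==> (2*e >= -3 && e + q_1 >= 5 && 3*e < 8 && e >= 3*q_1 - 31)) && ((!(e <= -5)) ==> (((e >= cnt - 8 && 3*cnt == -8) ==> (2*e >= -3 && cnt + e >= -2 && 3*e < 8 && e >= 3*cnt - 10)) && ((!(e >= cnt - 8 && 3*cnt == -8)) ==> (2*e >= -9 && cnt + e >= -5 && 3*e < -1 && e >= 3*cnt - 13)))))


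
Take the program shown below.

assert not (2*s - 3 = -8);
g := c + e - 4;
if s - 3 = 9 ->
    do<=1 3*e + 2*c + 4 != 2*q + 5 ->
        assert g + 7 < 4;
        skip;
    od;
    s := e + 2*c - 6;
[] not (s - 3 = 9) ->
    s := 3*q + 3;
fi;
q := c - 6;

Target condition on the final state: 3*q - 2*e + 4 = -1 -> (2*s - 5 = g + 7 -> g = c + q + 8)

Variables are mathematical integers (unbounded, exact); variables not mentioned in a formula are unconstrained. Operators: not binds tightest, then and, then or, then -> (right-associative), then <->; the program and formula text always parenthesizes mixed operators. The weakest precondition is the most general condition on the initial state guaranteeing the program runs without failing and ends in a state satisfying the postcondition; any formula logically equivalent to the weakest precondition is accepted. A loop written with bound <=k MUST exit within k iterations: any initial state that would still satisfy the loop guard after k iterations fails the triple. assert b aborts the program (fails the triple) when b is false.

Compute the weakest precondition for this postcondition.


Working backward. After the program, the postcondition 3*q - 2*e + 4 = -1 -> (2*s - 5 = g + 7 -> g = c + q + 8) must hold; in canonical form it is 3*q = 2*e - 5 -> (2*s = g + 12 -> g = c + q + 8).
Before q := c - 6: 3*c = 2*e + 13 -> (2*s = g + 12 -> g = 2*c + 2)
Then branch requires (2*c + 3*e != 2*q + 1 -> (g < -3 and (not (2*c + 3*e != 2*q + 1)) and (3*c = 2*e + 13 -> (4*c + 2*e = g + 24 -> g = 2*c + 2)))) and ((not (2*c + 3*e != 2*q + 1)) -> (3*c = 2*e + 13 -> (4*c + 2*e = g + 24 -> g = 2*c + 2))); else branch requires 3*c = 2*e + 13 -> (6*q = g + 6 -> g = 2*c + 2).
Before the if: (s = 12 -> ((2*c + 3*e != 2*q + 1 -> (g < -3 and (not (2*c + 3*e != 2*q + 1)) and (3*c = 2*e + 13 -> (4*c + 2*e = g + 24 -> g = 2*c + 2)))) and ((not (2*c + 3*e != 2*q + 1)) -> (3*c = 2*e + 13 -> (4*c + 2*e = g + 24 -> g = 2*c + 2))))) and ((not (s = 12)) -> (3*c = 2*e + 13 -> (6*q = g + 6 -> g = 2*c + 2)))
Before g := c + e - 4: (s = 12 -> ((2*c + 3*e != 2*q + 1 -> (c + e < 1 and (not (2*c + 3*e != 2*q + 1)) and (3*c = 2*e + 13 -> (3*c + e = 20 -> e = c + 6)))) and ((not (2*c + 3*e != 2*q + 1)) -> (3*c = 2*e + 13 -> (3*c + e = 20 -> e = c + 6))))) and ((not (s = 12)) -> (3*c = 2*e + 13 -> (6*q = c + e + 2 -> e = c + 6)))
Before assert not (2*s - 3 = -8): (not (2*s = -5)) and (s = 12 -> ((2*c + 3*e != 2*q + 1 -> (c + e < 1 and (not (2*c + 3*e != 2*q + 1)) and (3*c = 2*e + 13 -> (3*c + e = 20 -> e = c + 6)))) and ((not (2*c + 3*e != 2*q + 1)) -> (3*c = 2*e + 13 -> (3*c + e = 20 -> e = c + 6))))) and ((not (s = 12)) -> (3*c = 2*e + 13 -> (6*q = c + e + 2 -> e = c + 6)))
Answer: WP = (not (2*s = -5)) and (s = 12 -> ((2*c + 3*e != 2*q + 1 -> (c + e < 1 and (not (2*c + 3*e != 2*q + 1)) and (3*c = 2*e + 13 -> (3*c + e = 20 -> e = c + 6)))) and ((not (2*c + 3*e != 2*q + 1)) -> (3*c = 2*e + 13 -> (3*c + e = 20 -> e = c + 6))))) and ((not (s = 12)) -> (3*c = 2*e + 13 -> (6*q = c + e + 2 -> e = c + 6)))


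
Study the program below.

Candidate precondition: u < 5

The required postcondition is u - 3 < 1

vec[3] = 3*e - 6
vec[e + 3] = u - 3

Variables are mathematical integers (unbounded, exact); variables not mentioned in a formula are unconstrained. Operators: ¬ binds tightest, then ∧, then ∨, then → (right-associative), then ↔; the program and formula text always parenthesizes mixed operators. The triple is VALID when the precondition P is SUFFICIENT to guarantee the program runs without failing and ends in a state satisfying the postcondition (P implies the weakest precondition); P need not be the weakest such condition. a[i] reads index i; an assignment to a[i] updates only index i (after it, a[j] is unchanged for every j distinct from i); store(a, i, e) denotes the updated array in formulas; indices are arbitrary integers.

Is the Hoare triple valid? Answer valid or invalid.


Working backward. After the program, the postcondition u - 3 < 1 must hold; in canonical form it is u < 4.
Before vec[e + 3] := u - 3: u < 4
Before vec[3] := 3*e - 6: u < 4
The weakest precondition is u < 4.
Check whether u < 5 implies it.
Countermodel: at the initial state u = 4, the precondition holds but the weakest precondition fails.
Answer: invalid


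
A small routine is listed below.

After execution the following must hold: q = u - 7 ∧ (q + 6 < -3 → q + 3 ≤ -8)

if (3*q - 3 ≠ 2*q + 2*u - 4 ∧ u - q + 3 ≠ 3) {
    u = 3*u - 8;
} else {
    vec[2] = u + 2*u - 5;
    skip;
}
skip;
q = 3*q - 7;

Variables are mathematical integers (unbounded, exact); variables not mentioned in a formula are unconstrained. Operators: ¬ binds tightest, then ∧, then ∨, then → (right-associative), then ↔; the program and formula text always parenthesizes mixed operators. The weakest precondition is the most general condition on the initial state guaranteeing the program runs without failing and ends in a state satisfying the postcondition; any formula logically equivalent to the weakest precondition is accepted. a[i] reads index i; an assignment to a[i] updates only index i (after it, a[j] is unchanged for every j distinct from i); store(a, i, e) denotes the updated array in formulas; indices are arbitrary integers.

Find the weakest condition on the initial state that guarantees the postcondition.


Working backward. After the program, the postcondition q = u - 7 ∧ (q + 6 < -3 → q + 3 ≤ -8) must hold; in canonical form it is q = u - 7 ∧ (q < -9 → q ≤ -11).
Before q := 3*q - 7: 3*q = u ∧ (3*q < -2 → 3*q ≤ -4)
Before skip: 3*q = u ∧ (3*q < -2 → 3*q ≤ -4)
Then branch requires 3*q = 3*u - 8 ∧ (3*q < -2 → 3*q ≤ -4); else branch requires 3*q = u ∧ (3*q < -2 → 3*q ≤ -4).
Before the if: ((q ≠ 2*u - 1 ∧ u ≠ q) → (3*q = 3*u - 8 ∧ (3*q < -2 → 3*q ≤ -4))) ∧ ((¬(q ≠ 2*u - 1 ∧ u ≠ q)) → (3*q = u ∧ (3*q < -2 → 3*q ≤ -4)))
Answer: WP = ((q ≠ 2*u - 1 ∧ u ≠ q) → (3*q = 3*u - 8 ∧ (3*q < -2 → 3*q ≤ -4))) ∧ ((¬(q ≠ 2*u - 1 ∧ u ≠ q)) → (3*q = u ∧ (3*q < -2 → 3*q ≤ -4)))


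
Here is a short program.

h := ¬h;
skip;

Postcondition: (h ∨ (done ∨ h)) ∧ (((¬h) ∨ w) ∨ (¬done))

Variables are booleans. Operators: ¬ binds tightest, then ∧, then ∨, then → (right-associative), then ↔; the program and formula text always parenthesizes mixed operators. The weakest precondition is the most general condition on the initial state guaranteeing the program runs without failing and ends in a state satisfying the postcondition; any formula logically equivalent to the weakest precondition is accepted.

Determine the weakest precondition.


Working backward. After the program, the postcondition (h ∨ (done ∨ h)) ∧ (((¬h) ∨ w) ∨ (¬done)) must hold; in canonical form it is (h ∨ done) ∧ ((¬h) ∨ w ∨ (¬done)).
Before skip: (h ∨ done) ∧ ((¬h) ∨ w ∨ (¬done))
Before h := ¬h: ((¬h) ∨ done) ∧ (h ∨ w ∨ (¬done))
Answer: WP = ((¬h) ∨ done) ∧ (h ∨ w ∨ (¬done))


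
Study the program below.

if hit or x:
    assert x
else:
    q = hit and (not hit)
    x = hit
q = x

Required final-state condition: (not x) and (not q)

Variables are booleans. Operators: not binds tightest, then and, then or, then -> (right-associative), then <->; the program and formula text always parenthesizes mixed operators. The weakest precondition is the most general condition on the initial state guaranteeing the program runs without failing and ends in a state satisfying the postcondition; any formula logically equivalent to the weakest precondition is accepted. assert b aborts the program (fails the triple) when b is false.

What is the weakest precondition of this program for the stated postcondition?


Working backward. After the program, (not x) and (not q) must hold.
Before q := x: not x
Then branch requires false; else branch requires not hit.
Before the if: (not (hit or x)) and ((not (hit or x)) -> (not hit))
Answer: WP = (not (hit or x)) and ((not (hit or x)) -> (not hit))


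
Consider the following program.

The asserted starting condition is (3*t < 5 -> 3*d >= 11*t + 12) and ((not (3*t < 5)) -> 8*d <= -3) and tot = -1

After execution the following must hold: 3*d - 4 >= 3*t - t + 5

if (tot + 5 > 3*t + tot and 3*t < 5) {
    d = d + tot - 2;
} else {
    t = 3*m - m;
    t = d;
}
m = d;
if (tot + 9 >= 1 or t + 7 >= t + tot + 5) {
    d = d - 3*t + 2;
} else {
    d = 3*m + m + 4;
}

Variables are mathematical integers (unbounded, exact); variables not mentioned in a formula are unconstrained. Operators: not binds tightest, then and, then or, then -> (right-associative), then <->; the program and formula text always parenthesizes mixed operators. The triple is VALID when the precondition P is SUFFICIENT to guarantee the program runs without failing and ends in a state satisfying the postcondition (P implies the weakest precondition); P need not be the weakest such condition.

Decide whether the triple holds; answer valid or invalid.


Working backward. After the program, the postcondition 3*d - 4 >= 3*t - t + 5 must hold; in canonical form it is 3*d >= 2*t + 9.
Then branch requires 3*d >= 11*t + 3; else branch requires 12*m >= 2*t - 3.
Before the if: ((tot >= -8 or tot <= 2) -> 3*d >= 11*t + 3) and ((not (tot >= -8 or tot <= 2)) -> 12*m >= 2*t - 3)
Before m := d: ((tot >= -8 or tot <= 2) -> 3*d >= 11*t + 3) and ((not (tot >= -8 or tot <= 2)) -> 12*d >= 2*t - 3)
Then branch requires ((tot >= -8 or tot <= 2) -> 3*d + 3*tot >= 11*t + 9) and ((not (tot >= -8 or tot <= 2)) -> 12*d + 12*tot >= 2*t + 21); else branch requires ((tot >= -8 or tot <= 2) -> 8*d <= -3) and ((not (tot >= -8 or tot <= 2)) -> 10*d >= -3).
Before the if: (3*t < 5 -> (((tot >= -8 or tot <= 2) -> 3*d + 3*tot >= 11*t + 9) and ((not (tot >= -8 or tot <= 2)) -> 12*d + 12*tot >= 2*t + 21))) and ((not (3*t < 5)) -> (((tot >= -8 or tot <= 2) -> 8*d <= -3) and ((not (tot >= -8 or tot <= 2)) -> 10*d >= -3)))
The weakest precondition is (3*t < 5 -> (((tot >= -8 or tot <= 2) -> 3*d + 3*tot >= 11*t + 9) and ((not (tot >= -8 or tot <= 2)) -> 12*d + 12*tot >= 2*t + 21))) and ((not (3*t < 5)) -> (((tot >= -8 or tot <= 2) -> 8*d <= -3) and ((not (tot >= -8 or tot <= 2)) -> 10*d >= -3))).
Check whether (3*t < 5 -> 3*d >= 11*t + 12) and ((not (3*t < 5)) -> 8*d <= -3) and tot = -1 implies it.
Every state satisfying the precondition satisfies the weakest precondition: the implication holds.
Answer: valid


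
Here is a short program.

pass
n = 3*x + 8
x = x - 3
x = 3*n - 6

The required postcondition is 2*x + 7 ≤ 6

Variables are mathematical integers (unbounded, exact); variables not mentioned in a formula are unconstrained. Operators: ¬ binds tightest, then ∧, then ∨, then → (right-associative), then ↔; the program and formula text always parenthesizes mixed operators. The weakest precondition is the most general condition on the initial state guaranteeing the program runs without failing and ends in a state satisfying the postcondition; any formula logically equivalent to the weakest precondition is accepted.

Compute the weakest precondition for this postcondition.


Working backward. After the program, the postcondition 2*x + 7 ≤ 6 must hold; in canonical form it is 2*x ≤ -1.
Before x := 3*n - 6: 6*n ≤ 11
Before x := x - 3: 6*n ≤ 11
Before n := 3*x + 8: 18*x ≤ -37
Before skip: 18*x ≤ -37
Answer: WP = 18*x ≤ -37


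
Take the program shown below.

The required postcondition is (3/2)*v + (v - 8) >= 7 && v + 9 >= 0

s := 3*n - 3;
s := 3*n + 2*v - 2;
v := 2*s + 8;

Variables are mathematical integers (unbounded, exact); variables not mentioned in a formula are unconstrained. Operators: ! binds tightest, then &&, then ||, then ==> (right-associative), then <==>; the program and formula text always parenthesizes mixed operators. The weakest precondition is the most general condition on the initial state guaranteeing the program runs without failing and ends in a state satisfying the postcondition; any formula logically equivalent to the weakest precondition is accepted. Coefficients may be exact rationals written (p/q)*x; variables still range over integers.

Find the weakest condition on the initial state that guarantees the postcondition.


Working backward. After the program, the postcondition (3/2)*v + (v - 8) >= 7 && v + 9 >= 0 must hold; in canonical form it is (5/2)*v >= 15 && v >= -9.
Before v := 2*s + 8: 5*s >= -5 && 2*s >= -17
Before s := 3*n + 2*v - 2: 15*n + 10*v >= 5 && 6*n + 4*v >= -13
Before s := 3*n - 3: 15*n + 10*v >= 5 && 6*n + 4*v >= -13
Answer: WP = 15*n + 10*v >= 5 && 6*n + 4*v >= -13


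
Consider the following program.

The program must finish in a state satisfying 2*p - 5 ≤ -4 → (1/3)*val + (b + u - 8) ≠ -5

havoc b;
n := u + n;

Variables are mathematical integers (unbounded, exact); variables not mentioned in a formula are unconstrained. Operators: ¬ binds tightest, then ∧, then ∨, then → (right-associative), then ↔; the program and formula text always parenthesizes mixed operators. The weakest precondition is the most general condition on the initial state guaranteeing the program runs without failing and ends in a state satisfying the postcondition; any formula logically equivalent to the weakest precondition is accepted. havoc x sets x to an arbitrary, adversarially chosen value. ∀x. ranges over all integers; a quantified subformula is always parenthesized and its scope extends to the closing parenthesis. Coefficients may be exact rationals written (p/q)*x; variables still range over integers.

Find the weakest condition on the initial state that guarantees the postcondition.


Working backward. After the program, the postcondition 2*p - 5 ≤ -4 → (1/3)*val + (b + u - 8) ≠ -5 must hold; in canonical form it is 2*p ≤ 1 → b + u + (1/3)*val ≠ 3.
Before n := u + n: 2*p ≤ 1 → b + u + (1/3)*val ≠ 3
Before havoc b: ∀b_1. (2*p ≤ 1 → b_1 + u + (1/3)*val ≠ 3)
Answer: WP = ∀b_1. (2*p ≤ 1 → b_1 + u + (1/3)*val ≠ 3)


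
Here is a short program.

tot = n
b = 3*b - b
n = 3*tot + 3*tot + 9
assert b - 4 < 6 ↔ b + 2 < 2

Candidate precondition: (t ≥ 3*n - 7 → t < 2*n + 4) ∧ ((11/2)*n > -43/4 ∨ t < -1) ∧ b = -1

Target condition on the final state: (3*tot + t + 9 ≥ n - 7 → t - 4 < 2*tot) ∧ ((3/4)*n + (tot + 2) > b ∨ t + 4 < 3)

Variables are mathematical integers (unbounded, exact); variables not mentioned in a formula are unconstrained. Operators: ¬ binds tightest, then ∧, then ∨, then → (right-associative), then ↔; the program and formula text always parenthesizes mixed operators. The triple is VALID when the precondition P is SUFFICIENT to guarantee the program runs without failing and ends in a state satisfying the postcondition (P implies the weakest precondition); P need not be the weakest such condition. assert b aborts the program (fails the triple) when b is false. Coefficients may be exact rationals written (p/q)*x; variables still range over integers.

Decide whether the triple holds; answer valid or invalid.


Working backward. After the program, the postcondition (3*tot + t + 9 ≥ n - 7 → t - 4 < 2*tot) ∧ ((3/4)*n + (tot + 2) > b ∨ t + 4 < 3) must hold; in canonical form it is (t + 3*tot ≥ n - 16 → t < 2*tot + 4) ∧ ((3/4)*n + tot > b - 2 ∨ t < -1).
Before assert b - 4 < 6 ↔ b + 2 < 2: (b < 10 ↔ b < 0) ∧ (t + 3*tot ≥ n - 16 → t < 2*tot + 4) ∧ ((3/4)*n + tot > b - 2 ∨ t < -1)
Before n := 3*tot + 3*tot + 9: (b < 10 ↔ b < 0) ∧ (t ≥ 3*tot - 7 → t < 2*tot + 4) ∧ ((11/2)*tot > b - 35/4 ∨ t < -1)
Before b := 3*b - b: (2*b < 10 ↔ 2*b < 0) ∧ (t ≥ 3*tot - 7 → t < 2*tot + 4) ∧ ((11/2)*tot > 2*b - 35/4 ∨ t < -1)
Before tot := n: (2*b < 10 ↔ 2*b < 0) ∧ (t ≥ 3*n - 7 → t < 2*n + 4) ∧ ((11/2)*n > 2*b - 35/4 ∨ t < -1)
The weakest precondition is (2*b < 10 ↔ 2*b < 0) ∧ (t ≥ 3*n - 7 → t < 2*n + 4) ∧ ((11/2)*n > 2*b - 35/4 ∨ t < -1).
Check whether (t ≥ 3*n - 7 → t < 2*n + 4) ∧ ((11/2)*n > -43/4 ∨ t < -1) ∧ b = -1 implies it.
Every state satisfying the precondition satisfies the weakest precondition: the implication holds.
Answer: valid


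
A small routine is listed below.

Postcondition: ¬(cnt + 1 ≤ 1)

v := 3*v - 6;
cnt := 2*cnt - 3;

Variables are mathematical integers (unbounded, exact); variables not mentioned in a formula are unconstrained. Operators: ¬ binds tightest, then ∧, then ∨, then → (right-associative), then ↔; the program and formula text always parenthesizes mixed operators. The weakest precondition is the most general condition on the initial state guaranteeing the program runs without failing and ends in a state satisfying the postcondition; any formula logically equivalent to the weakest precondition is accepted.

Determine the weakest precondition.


Working backward. After the program, the postcondition ¬(cnt + 1 ≤ 1) must hold; in canonical form it is ¬(cnt ≤ 0).
Before cnt := 2*cnt - 3: ¬(2*cnt ≤ 3)
Before v := 3*v - 6: ¬(2*cnt ≤ 3)
Answer: WP = ¬(2*cnt ≤ 3)


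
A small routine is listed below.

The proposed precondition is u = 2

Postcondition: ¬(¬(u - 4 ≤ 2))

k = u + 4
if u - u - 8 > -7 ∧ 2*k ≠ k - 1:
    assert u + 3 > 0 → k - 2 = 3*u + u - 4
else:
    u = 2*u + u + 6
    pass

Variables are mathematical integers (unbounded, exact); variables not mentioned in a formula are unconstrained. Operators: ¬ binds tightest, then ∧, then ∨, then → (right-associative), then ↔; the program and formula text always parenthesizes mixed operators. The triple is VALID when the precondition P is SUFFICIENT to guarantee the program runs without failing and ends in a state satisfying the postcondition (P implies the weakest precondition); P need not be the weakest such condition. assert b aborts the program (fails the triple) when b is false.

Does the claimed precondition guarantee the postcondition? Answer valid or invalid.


Working backward. After the program, the postcondition ¬(¬(u - 4 ≤ 2)) must hold; in canonical form it is u ≤ 6.
Then branch requires (u > -3 → k = 4*u - 2) ∧ u ≤ 6; else branch requires 3*u ≤ 0.
Before the if: 3*u ≤ 0
Before k := u + 4: 3*u ≤ 0
The weakest precondition is 3*u ≤ 0.
Check whether u = 2 implies it.
Countermodel: at the initial state u = 2, the precondition holds but the weakest precondition fails.
Answer: invalid
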